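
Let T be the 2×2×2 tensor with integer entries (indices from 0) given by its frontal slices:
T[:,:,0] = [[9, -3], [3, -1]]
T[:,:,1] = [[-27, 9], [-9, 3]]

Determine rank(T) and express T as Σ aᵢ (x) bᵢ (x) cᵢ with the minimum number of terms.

rank(T) = 1

Lower bound: T ≠ 0 (e.g. T[0,0,0] = 9), so rank(T) ≥ 1.
Upper bound: if T = a (x) b (x) c then every fibre of T is a multiple of the corresponding factor, so read the factors off the fibres through the nonzero entry T[0,0,0] = 9.
The mode-1 fibre T[:,0,0] = [9, 3] gives a = (3, 1) (primitive direction); the mode-2 fibre T[0,:,0] = [9, -3] gives b = (3, -1); then c[k] = T[0,0,k] / (a[0]·b[0]) = [9, -27] / 9 = (1, -3).
Expanding (3, 1) (x) (3, -1) (x) (1, -3) reproduces all 8 entries of T, so T = (3, 1) (x) (3, -1) (x) (1, -3) and rank(T) ≤ 1.
These bounds meet, so rank(T) = 1.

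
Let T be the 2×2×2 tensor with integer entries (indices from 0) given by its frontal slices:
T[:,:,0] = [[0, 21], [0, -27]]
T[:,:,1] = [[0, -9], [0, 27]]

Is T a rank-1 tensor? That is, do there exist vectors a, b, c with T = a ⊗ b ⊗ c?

No

The mode-3 unfolding of T (rows indexed by k, columns by (i,j) = (0,0), (0,1), (1,0), (1,1)) is [[0, 21, 0, -27], [0, -9, 0, 27]].
There the 2×2 minor on rows k ∈ {0, 1}, columns (i,j) ∈ {(0,1), (1,1)} is det [[21, -27], [-9, 27]] = 324 ≠ 0, so this unfolding has rank ≥ 2; CP rank is at least every unfolding rank, so rank(T) ≥ 2.
In particular rank(T) ≥ 2 > 1, so T is not rank-1.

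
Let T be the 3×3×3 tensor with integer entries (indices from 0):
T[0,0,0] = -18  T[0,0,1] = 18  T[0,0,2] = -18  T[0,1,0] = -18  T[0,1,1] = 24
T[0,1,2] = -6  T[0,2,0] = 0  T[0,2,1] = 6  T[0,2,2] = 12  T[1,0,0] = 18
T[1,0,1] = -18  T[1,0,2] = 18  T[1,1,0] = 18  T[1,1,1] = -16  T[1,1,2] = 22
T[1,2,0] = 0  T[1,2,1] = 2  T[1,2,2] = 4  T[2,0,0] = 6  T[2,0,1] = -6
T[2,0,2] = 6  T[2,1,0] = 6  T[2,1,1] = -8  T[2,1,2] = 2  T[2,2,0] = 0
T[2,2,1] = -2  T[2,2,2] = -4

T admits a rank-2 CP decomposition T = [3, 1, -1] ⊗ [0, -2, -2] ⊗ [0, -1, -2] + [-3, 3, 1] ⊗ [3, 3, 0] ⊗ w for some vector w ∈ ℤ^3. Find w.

Subtract the known terms from T to get the rank-1 residual R = [-3, 3, 1] ⊗ [3, 3, 0] ⊗ w, so R[i,j,k] = a[i]·b[j]·w[k]. Pick indices with nonzero a[0]·b[0] = (-3)·(3) = -9. Only the fibre through (0,0,·) is needed: R[0,0,:] = T[0,0,:] − Σₗ aₗ[0]bₗ[0]cₗ = [-18, 18, -18] − (3)·(0)·[0, -1, -2] = [-18, 18, -18]. Then w[k] = R[0,0,k] / -9 for each k, giving w = [-18, 18, -18] / -9 = [2, -2, 2].

w = [2, -2, 2]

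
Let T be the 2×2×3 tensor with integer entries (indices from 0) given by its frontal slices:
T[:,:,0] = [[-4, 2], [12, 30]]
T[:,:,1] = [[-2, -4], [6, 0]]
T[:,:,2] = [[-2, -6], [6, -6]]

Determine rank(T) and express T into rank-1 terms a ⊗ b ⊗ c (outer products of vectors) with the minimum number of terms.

Lower bound: the mode-3 unfolding of T (rows indexed by k, columns by (i,j) = (0,0), (0,1), (1,0), (1,1)) is [[-4, 2, 12, 30], [-2, -4, 6, 0], [-2, -6, 6, -6]].
There the 2×2 minor on rows k ∈ {0, 1}, columns (i,j) ∈ {(0,0), (0,1)} is det [[-4, 2], [-2, -4]] = 20 ≠ 0, so this unfolding has rank ≥ 2; CP rank is at least every unfolding rank, so rank(T) ≥ 2. (Unfolding ranks only ever bound the CP rank from below — rank(T) can be strictly larger than all of them — so the matching upper bound has to come from an explicit 2-term decomposition.)
Upper bound — finding two terms. Write S_k = T[:,:,k] for the frontal slices: S₀ = [[-4, 2], [12, 30]], S₁ = [[-2, -4], [6, 0]], S₂ = [[-2, -6], [6, -6]].
If T = a₁ ⊗ b₁ ⊗ c₁ + a₂ ⊗ b₂ ⊗ c₂ then each S_k = c₁[k]·a₁b₁ᵀ + c₂[k]·a₂b₂ᵀ. S₀ and S₁ are linearly independent, so a₁b₁ᵀ and a₂b₂ᵀ must span the same plane of matrices: they are the rank-1 matrices of the form x·S₀ + y·S₁.
det(x·S₀ + y·S₁) is −144·x² − 24·xy + 24·y² = (-24)·(3·x − y)(2·x + y), vanishing at (x:y) = (1:3) and (1:-2).
M₁ = S₀ + 3·S₁ = [[-10, -10], [30, 30]] = (-10)·(1, -3)(1, 1)ᵀ and M₂ = S₀ − 2·S₁ = [[0, 10], [0, 30]] = 10·(1, 3)(0, 1)ᵀ, so take a₁ = (1, -3), b₁ = (1, 1), a₂ = (1, 3), b₂ = (0, 1).
Each slice is an integer combination of E₁ = a₁b₁ᵀ and E₂ = a₂b₂ᵀ: S₀ = −4·E₁ + 6·E₂, S₁ = −2·E₁ − 2·E₂, S₂ = −2·E₁ − 4·E₂; reading off coefficients, c₁ = (-4, -2, -2) and c₂ = (6, -2, -4).
Hence T = (1, -3) ⊗ (1, 1) ⊗ (-4, -2, -2) + (1, 3) ⊗ (0, 1) ⊗ (6, -2, -4), so rank(T) ≤ 2.
These bounds meet, so rank(T) = 2.

rank(T) = 2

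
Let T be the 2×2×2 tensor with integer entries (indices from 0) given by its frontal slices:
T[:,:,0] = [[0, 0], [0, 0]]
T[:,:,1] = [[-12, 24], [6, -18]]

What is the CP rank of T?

Lower bound: the mode-1 unfolding of T (rows indexed by i, columns by (j,k) = (0,0), (0,1), (1,0), (1,1)) is [[0, -12, 0, 24], [0, 6, 0, -18]].
There the 2×2 minor on rows i ∈ {0, 1}, columns (j,k) ∈ {(0,1), (1,1)} is det [[-12, 24], [6, -18]] = 72 ≠ 0, so this unfolding has rank ≥ 2; CP rank is at least every unfolding rank, so rank(T) ≥ 2. (This is only a lower bound: in general the CP rank may exceed every unfolding rank, so we still need to exhibit 2 rank-1 terms summing to T.)
Upper bound — finding two terms. Every mode-3 slice of T is a multiple of one matrix: T[:,:,k] = c[k]·M with c = [0, 1] and M = [[-12, 24], [6, -18]] (rows indexed by i, columns by j). So it suffices to write M as a sum of two rank-1 matrices.
Splitting M by its rows (i = 0, 1), M = [1, 0][-12, 24]ᵀ + [0, 1][6, -18]ᵀ.
Hence T = [1, 0] ⊗ [-12, 24] ⊗ [0, 1] + [0, 1] ⊗ [6, -18] ⊗ [0, 1], so rank(T) ≤ 2.
These bounds meet, so rank(T) = 2.

2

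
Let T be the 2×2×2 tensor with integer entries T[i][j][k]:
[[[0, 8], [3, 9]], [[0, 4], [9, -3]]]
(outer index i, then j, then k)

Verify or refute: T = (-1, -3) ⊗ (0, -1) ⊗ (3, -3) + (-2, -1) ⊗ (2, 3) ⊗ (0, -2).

Yes

Reconstruct entrywise from the claimed factors. For example, T[1,1,0] = 9 and Σₗ aₗ[1]bₗ[1]cₗ[0] = (-3)·(-1)·(3) + (-1)·(3)·(0) = 9; checking all 8 entries, every one matches. The claim holds.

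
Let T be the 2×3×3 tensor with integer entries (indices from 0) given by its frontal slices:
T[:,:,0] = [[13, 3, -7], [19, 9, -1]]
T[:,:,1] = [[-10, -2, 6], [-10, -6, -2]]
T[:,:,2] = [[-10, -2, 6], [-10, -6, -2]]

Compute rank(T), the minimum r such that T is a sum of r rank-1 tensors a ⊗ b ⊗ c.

2

Lower bound: the mode-3 unfolding of T (rows indexed by k, columns by (i,j) = (0,0), (0,1), (0,2), (1,0), (1,1), (1,2)) is [[13, 3, -7, 19, 9, -1], [-10, -2, 6, -10, -6, -2], [-10, -2, 6, -10, -6, -2]].
There the 2×2 minor on rows k ∈ {0, 1}, columns (i,j) ∈ {(0,0), (0,1)} is det [[13, 3], [-10, -2]] = 4 ≠ 0, so this unfolding has rank ≥ 2; CP rank is at least every unfolding rank, so rank(T) ≥ 2. (Unfolding ranks only ever bound the CP rank from below — rank(T) can be strictly larger than all of them — so the matching upper bound has to come from an explicit 2-term decomposition.)
Upper bound — finding two terms. Write S_k = T[:,:,k] for the frontal slices: S₀ = [[13, 3, -7], [19, 9, -1]], S₁ = [[-10, -2, 6], [-10, -6, -2]], S₂ = [[-10, -2, 6], [-10, -6, -2]].
If T = a₁ ⊗ b₁ ⊗ c₁ + a₂ ⊗ b₂ ⊗ c₂ then each S_k = c₁[k]·a₁b₁ᵀ + c₂[k]·a₂b₂ᵀ. S₀ and S₁ are linearly independent, so a₁b₁ᵀ and a₂b₂ᵀ must span the same plane of matrices: they are the rank-1 matrices of the form x·S₀ + y·S₁.
The 2×2 minor of x·S₀ + y·S₁ on rows {0,1}, columns {0,1} is 60·x² − 100·xy + 40·y² = 20·(3·x − 2·y)(x − y), vanishing at (x:y) = (2:3) and (1:1).
M₁ = 2·S₀ + 3·S₁ = [[-4, 0, 4], [8, 0, -8]] = (-4)·[1, -2][1, 0, -1]ᵀ and M₂ = S₀ + S₁ = [[3, 1, -1], [9, 3, -3]] = [1, 3][3, 1, -1]ᵀ, so take a₁ = [1, -2], b₁ = [1, 0, -1], a₂ = [1, 3], b₂ = [3, 1, -1].
Each slice is an integer combination of E₁ = a₁b₁ᵀ and E₂ = a₂b₂ᵀ: S₀ = 4·E₁ + 3·E₂, S₁ = −4·E₁ − 2·E₂, S₂ = −4·E₁ − 2·E₂; reading off coefficients, c₁ = [4, -4, -4] and c₂ = [3, -2, -2].
Hence T = [1, -2] ⊗ [1, 0, -1] ⊗ [4, -4, -4] + [1, 3] ⊗ [3, 1, -1] ⊗ [3, -2, -2], so rank(T) ≤ 2.
These bounds meet, so rank(T) = 2.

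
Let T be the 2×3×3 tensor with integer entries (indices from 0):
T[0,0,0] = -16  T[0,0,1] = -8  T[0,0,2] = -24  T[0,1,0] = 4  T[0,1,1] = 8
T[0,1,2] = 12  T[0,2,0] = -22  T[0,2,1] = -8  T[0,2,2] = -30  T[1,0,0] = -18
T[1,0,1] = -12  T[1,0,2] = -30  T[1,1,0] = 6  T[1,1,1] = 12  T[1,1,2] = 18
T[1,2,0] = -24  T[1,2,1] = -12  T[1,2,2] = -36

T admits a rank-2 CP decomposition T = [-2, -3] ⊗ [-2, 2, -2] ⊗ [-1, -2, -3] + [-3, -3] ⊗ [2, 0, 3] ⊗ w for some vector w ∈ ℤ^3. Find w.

Subtract the known terms from T to get the rank-1 residual R = [-3, -3] ⊗ [2, 0, 3] ⊗ w, so R[i,j,k] = a[i]·b[j]·w[k]. Pick indices with nonzero a[0]·b[0] = (-3)·(2) = -6. Only the fibre through (0,0,·) is needed: R[0,0,:] = T[0,0,:] − Σₗ aₗ[0]bₗ[0]cₗ = [-16, -8, -24] − (-2)·(-2)·[-1, -2, -3] = [-12, 0, -12]. Then w[k] = R[0,0,k] / -6 for each k, giving w = [-12, 0, -12] / -6 = [2, 0, 2].

w = [2, 0, 2]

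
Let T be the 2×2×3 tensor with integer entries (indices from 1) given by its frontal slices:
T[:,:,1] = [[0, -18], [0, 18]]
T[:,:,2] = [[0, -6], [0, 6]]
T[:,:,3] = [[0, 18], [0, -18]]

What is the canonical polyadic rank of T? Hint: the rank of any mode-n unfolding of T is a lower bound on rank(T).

1

Lower bound: T ≠ 0 (e.g. T[1,2,1] = -18), so rank(T) ≥ 1.
Upper bound: if T = a ∘ b ∘ c then every fibre of T is a multiple of the corresponding factor, so read the factors off the fibres through the nonzero entry T[1,2,1] = -18.
The mode-1 fibre T[:,2,1] = [-18, 18] gives a = [1, -1] (primitive direction); the mode-2 fibre T[1,:,1] = [0, -18] gives b = [0, 1]; then c[k] = T[1,2,k] / (a[1]·b[2]) = [-18, -6, 18] / 1 = [-18, -6, 18].
Expanding [1, -1] ∘ [0, 1] ∘ [-18, -6, 18] reproduces all 12 entries of T, so T = [1, -1] ∘ [0, 1] ∘ [-18, -6, 18] and rank(T) ≤ 1.
These bounds meet, so rank(T) = 1.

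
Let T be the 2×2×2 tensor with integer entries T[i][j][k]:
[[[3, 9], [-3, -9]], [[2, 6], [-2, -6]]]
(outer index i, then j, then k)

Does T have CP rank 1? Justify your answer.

Yes

The mode-1 fibre T[:,0,0] = [3, 2] gives a = [3, 2] (primitive direction); the mode-2 fibre T[0,:,0] = [3, -3] gives b = [1, -1]; then c[k] = T[0,0,k] / (a[0]·b[0]) = [3, 9] / 3 = [1, 3].
Expanding [3, 2] ⊗ [1, -1] ⊗ [1, 3] reproduces all 8 entries of T, so T = [3, 2] ⊗ [1, -1] ⊗ [1, 3] and rank(T) ≤ 1.
Equivalently every frontal slice T[:,:,k] is c[k] times the rank-1 matrix [3, 2] ⊗ [1, -1]. So T has rank 1 (it is nonzero).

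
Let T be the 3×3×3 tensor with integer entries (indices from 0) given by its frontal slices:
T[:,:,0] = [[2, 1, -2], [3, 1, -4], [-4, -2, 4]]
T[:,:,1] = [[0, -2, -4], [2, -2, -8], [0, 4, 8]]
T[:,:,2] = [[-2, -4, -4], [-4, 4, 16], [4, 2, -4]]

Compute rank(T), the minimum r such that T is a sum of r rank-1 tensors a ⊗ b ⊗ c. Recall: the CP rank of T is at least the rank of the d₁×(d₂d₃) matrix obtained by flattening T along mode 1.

3

Lower bound: the mode-3 unfolding of T (rows indexed by k, columns by (i,j) = (0,0), (0,1), (0,2), (1,0), (1,1), (1,2), (2,0), (2,1), (2,2)) is [[2, 1, -2, 3, 1, -4, -4, -2, 4], [0, -2, -4, 2, -2, -8, 0, 4, 8], [-2, -4, -4, -4, 4, 16, 4, 2, -4]].
There the 3×3 minor on rows k ∈ {0, 1, 2}, columns (i,j) ∈ {(0,0), (0,1), (1,0)} is det [[2, 1, 3], [0, -2, 2], [-2, -4, -4]] = 16 ≠ 0, so this unfolding has rank ≥ 3; CP rank is at least every unfolding rank, so rank(T) ≥ 3. (Flattening ranks never certify an upper bound on CP rank; for that we must actually write T with 3 rank-1 terms.)
Upper bound: T is a sum of 3 rank-1 terms, T = [1, 1, -2] ⊗ [1, 1, 0] ⊗ [1, -2, 0] + [1, 2, -2] ⊗ [1, 0, -2] ⊗ [1, 2, -2] + [2, -2, -1] ⊗ [0, 1, 2] ⊗ [0, 0, -2] (written with every a and b primitive with positive leading entry and the scale carried by c; CP decompositions are not unique, and this one is verified by expanding entrywise), so rank(T) ≤ 3.
These bounds meet, so rank(T) = 3.
Check entry T[1,0,2] = -4: (1)·(1)·(0) + (2)·(1)·(-2) + (-2)·(0)·(-2) = -4.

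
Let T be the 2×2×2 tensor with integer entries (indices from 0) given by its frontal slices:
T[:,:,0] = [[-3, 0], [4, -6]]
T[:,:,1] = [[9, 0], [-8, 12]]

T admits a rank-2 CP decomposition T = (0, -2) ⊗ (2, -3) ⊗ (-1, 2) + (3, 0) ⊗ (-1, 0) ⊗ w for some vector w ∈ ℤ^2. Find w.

w = (1, -3)

Subtract the known terms from T to get the rank-1 residual R = (3, 0) ⊗ (-1, 0) ⊗ w, so R[i,j,k] = a[i]·b[j]·w[k]. Pick indices with nonzero a[0]·b[0] = (3)·(-1) = -3. Only the fibre through (0,0,·) is needed: R[0,0,:] = T[0,0,:] − Σₗ aₗ[0]bₗ[0]cₗ = [-3, 9] − (0)·(2)·(-1, 2) = [-3, 9]. Then w[k] = R[0,0,k] / -3 for each k, giving w = [-3, 9] / -3 = (1, -3).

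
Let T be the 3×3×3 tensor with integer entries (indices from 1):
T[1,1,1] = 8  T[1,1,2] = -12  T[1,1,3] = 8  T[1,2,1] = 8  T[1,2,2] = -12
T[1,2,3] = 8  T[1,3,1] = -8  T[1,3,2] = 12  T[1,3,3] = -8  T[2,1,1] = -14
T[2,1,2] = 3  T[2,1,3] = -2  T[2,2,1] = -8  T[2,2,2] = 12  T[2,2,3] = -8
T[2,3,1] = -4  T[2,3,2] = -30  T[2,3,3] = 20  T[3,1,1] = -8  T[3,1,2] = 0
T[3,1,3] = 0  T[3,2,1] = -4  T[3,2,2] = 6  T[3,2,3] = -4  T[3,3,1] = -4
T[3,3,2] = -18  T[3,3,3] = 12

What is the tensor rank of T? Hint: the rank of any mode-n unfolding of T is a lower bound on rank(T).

2

Lower bound: in the mode-2 unfolding of T (rows indexed by j, columns by (i,k)) the 2×2 minor on rows j ∈ {1, 2}, columns (i,k) ∈ {(1,1), (2,1)} is det [[8, -14], [8, -8]] = 48 ≠ 0, so that unfolding has rank ≥ 2 and hence rank(T) ≥ 2 (CP rank is at least every unfolding rank, though it can be larger).
Upper bound: with S_k = T[:,:,k], the two rank-1 terms a₁b₁ᵀ, a₂b₂ᵀ are the rank-1 members of the pencil x·S₁ + y·S₂.
The 2×2 minor of x·S₁ + y·S₂ on rows {1,2}, columns {1,2} is 48·x² − 108·y² = 12·(2·x − 3·y)(2·x + 3·y), vanishing at (x:y) = (3:2) and (3:-2).
M₁ = 3·S₁ + 2·S₂ = [[0, 0, 0], [-36, 0, -72], [-24, 0, -48]] = (-12)·[0, 3, 2][1, 0, 2]ᵀ and M₂ = 3·S₁ − 2·S₂ = [[48, 48, -48], [-48, -48, 48], [-24, -24, 24]] = 24·[2, -2, -1][1, 1, -1]ᵀ, so take a₁ = [0, 3, 2], b₁ = [1, 0, 2], a₂ = [2, -2, -1], b₂ = [1, 1, -1].
Each slice is an integer combination of E₁ = a₁b₁ᵀ and E₂ = a₂b₂ᵀ: S₁ = −2·E₁ + 4·E₂, S₂ = −3·E₁ − 6·E₂, S₃ = 2·E₁ + 4·E₂; reading off coefficients, c₁ = [-2, -3, 2] and c₂ = [4, -6, 4].
Hence T = [0, 3, 2] ⊗ [1, 0, 2] ⊗ [-2, -3, 2] + [2, -2, -1] ⊗ [1, 1, -1] ⊗ [4, -6, 4], so rank(T) ≤ 2.
These bounds meet, so rank(T) = 2.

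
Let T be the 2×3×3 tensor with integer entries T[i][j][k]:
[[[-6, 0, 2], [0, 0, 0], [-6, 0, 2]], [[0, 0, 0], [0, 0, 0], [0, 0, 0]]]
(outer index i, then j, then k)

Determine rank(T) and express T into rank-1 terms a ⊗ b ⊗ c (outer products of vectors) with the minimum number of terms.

rank(T) = 1

Lower bound: T ≠ 0 (e.g. T[0,0,0] = -6), so rank(T) ≥ 1.
Upper bound: if T = a ⊗ b ⊗ c then every fibre of T is a multiple of the corresponding factor, so read the factors off the fibres through the nonzero entry T[0,0,0] = -6.
The mode-1 fibre T[:,0,0] = [-6, 0] gives a = (1, 0) (primitive direction); the mode-2 fibre T[0,:,0] = [-6, 0, -6] gives b = (1, 0, 1); then c[k] = T[0,0,k] / (a[0]·b[0]) = [-6, 0, 2] / 1 = (-6, 0, 2).
Expanding (1, 0) ⊗ (1, 0, 1) ⊗ (-6, 0, 2) reproduces all 18 entries of T, so T = (1, 0) ⊗ (1, 0, 1) ⊗ (-6, 0, 2) and rank(T) ≤ 1.
These bounds meet, so rank(T) = 1.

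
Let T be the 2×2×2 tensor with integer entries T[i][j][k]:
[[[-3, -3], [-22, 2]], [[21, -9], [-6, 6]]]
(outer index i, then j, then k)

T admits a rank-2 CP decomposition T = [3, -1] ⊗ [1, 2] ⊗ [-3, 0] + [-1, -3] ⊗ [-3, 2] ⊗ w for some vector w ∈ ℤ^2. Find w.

Subtract the known terms from T to get the rank-1 residual R = [-1, -3] ⊗ [-3, 2] ⊗ w, so R[i,j,k] = a[i]·b[j]·w[k]. Pick indices with nonzero a[0]·b[0] = (-1)·(-3) = 3. Only the fibre through (0,0,·) is needed: R[0,0,:] = T[0,0,:] − Σₗ aₗ[0]bₗ[0]cₗ = [-3, -3] − (3)·(1)·[-3, 0] = [6, -3]. Then w[k] = R[0,0,k] / 3 for each k, giving w = [6, -3] / 3 = [2, -1].

w = [2, -1]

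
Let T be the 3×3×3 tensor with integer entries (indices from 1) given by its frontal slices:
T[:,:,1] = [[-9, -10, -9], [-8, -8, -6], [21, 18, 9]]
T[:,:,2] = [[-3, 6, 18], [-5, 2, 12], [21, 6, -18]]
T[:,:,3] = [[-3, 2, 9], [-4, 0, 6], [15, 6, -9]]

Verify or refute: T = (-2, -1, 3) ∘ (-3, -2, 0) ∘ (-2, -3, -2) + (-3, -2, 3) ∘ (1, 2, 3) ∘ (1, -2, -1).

Reconstruct entry (1,1,1) from the claimed factors: Σₗ aₗ[1]bₗ[1]cₗ[1] = (-2)·(-3)·(-2) + (-3)·(1)·(1) = -15, but T[1,1,1] = -9. The claim is false.

No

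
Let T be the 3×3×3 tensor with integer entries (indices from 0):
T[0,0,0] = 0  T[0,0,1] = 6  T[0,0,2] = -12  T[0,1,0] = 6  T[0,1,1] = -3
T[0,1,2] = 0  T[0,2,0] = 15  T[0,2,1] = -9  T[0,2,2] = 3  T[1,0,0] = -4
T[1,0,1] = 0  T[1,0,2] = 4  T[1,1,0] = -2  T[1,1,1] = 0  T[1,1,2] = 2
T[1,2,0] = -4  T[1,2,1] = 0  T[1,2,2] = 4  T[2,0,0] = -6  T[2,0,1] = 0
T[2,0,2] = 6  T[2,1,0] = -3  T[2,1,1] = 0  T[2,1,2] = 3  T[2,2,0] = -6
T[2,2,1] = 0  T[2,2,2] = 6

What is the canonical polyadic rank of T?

Lower bound: in the mode-3 unfolding of T (rows indexed by k, columns by (i,j)) the 2×2 minor on rows k ∈ {0, 1}, columns (i,j) ∈ {(0,0), (0,1)} is det [[0, 6], [6, -3]] = -36 ≠ 0, so that unfolding has rank ≥ 2 and hence rank(T) ≥ 2 (CP rank is at least every unfolding rank, though it can be larger).
Upper bound: with S_k = T[:,:,k], the two rank-1 terms a₁b₁ᵀ, a₂b₂ᵀ are the rank-1 members of the pencil x·S₀ + y·S₁.
The 2×2 minor of x·S₀ + y·S₁ on rows {0,1}, columns {0,1} is 24·x² − 24·xy = 24·(x − y)(x), vanishing at (x:y) = (1:1) and (0:1).
M₁ = S₀ + S₁ = [[6, 3, 6], [-4, -2, -4], [-6, -3, -6]] = [3, -2, -3][2, 1, 2]ᵀ and M₂ = S₁ = [[6, -3, -9], [0, 0, 0], [0, 0, 0]] = 3·[1, 0, 0][2, -1, -3]ᵀ, so take a₁ = [3, -2, -3], b₁ = [2, 1, 2], a₂ = [1, 0, 0], b₂ = [2, -1, -3].
Each slice is an integer combination of E₁ = a₁b₁ᵀ and E₂ = a₂b₂ᵀ: S₀ = E₁ − 3·E₂, S₁ = 3·E₂, S₂ = −E₁ − 3·E₂; reading off coefficients, c₁ = [1, 0, -1] and c₂ = [-3, 3, -3].
Hence T = [3, -2, -3] (x) [2, 1, 2] (x) [1, 0, -1] + [1, 0, 0] (x) [2, -1, -3] (x) [-3, 3, -3], so rank(T) ≤ 2.
These bounds meet, so rank(T) = 2.

2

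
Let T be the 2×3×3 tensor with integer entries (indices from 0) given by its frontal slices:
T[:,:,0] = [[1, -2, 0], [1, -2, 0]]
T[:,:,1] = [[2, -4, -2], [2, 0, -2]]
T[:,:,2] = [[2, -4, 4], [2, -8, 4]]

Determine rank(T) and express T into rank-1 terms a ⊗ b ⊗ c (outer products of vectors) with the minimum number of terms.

rank(T) = 3

Lower bound: in the mode-2 unfolding of T (rows indexed by j, columns by (i,k)) the 3×3 minor on rows j ∈ {0, 1, 2}, columns (i,k) ∈ {(0,0), (0,1), (1,1)} is det [[1, 2, 2], [-2, -4, 0], [0, -2, -2]] = 8 ≠ 0, so that unfolding has rank ≥ 3 and hence rank(T) ≥ 3 (CP rank is at least every unfolding rank, though it can be larger).
Upper bound: T is a sum of 3 rank-1 terms, T = (0, 1) ⊗ (0, 1, 0) ⊗ (0, 4, -4) + (1, 1) ⊗ (0, 0, 1) ⊗ (0, -2, 4) + (1, 1) ⊗ (1, -2, 0) ⊗ (1, 2, 2) (one valid choice — decompositions are not unique — normalised so each a, b is primitive with positive first nonzero entry; check it by expanding all entries), so rank(T) ≤ 3.
These bounds meet, so rank(T) = 3.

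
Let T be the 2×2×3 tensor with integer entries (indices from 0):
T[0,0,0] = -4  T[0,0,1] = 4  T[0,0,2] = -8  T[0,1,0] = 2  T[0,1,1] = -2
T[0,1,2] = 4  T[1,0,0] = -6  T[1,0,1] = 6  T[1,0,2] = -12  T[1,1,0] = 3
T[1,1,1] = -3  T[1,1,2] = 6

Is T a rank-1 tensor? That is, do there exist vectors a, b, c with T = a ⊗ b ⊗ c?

If T = a ⊗ b ⊗ c then every fibre of T is a multiple of the corresponding factor, so read the factors off the fibres through the nonzero entry T[0,0,0] = -4.
The mode-1 fibre T[:,0,0] = [-4, -6] gives a = (2, 3) (primitive direction); the mode-2 fibre T[0,:,0] = [-4, 2] gives b = (2, -1); then c[k] = T[0,0,k] / (a[0]·b[0]) = [-4, 4, -8] / 4 = (-1, 1, -2).
Expanding (2, 3) ⊗ (2, -1) ⊗ (-1, 1, -2) reproduces all 12 entries of T, so T = (2, 3) ⊗ (2, -1) ⊗ (-1, 1, -2) and rank(T) ≤ 1.
Equivalently every frontal slice T[:,:,k] is c[k] times the rank-1 matrix (2, 3) ⊗ (2, -1). So T has rank 1 (it is nonzero).

Yes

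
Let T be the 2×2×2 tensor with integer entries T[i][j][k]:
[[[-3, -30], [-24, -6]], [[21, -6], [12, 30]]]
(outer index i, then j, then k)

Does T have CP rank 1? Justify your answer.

No

The mode-3 unfolding of T (rows indexed by k, columns by (i,j) = (0,0), (0,1), (1,0), (1,1)) is [[-3, -24, 21, 12], [-30, -6, -6, 30]].
There the 2×2 minor on rows k ∈ {0, 1}, columns (i,j) ∈ {(0,0), (0,1)} is det [[-3, -24], [-30, -6]] = -702 ≠ 0, so this unfolding has rank ≥ 2; CP rank is at least every unfolding rank, so rank(T) ≥ 2.
In particular rank(T) ≥ 2 > 1, so T is not rank-1.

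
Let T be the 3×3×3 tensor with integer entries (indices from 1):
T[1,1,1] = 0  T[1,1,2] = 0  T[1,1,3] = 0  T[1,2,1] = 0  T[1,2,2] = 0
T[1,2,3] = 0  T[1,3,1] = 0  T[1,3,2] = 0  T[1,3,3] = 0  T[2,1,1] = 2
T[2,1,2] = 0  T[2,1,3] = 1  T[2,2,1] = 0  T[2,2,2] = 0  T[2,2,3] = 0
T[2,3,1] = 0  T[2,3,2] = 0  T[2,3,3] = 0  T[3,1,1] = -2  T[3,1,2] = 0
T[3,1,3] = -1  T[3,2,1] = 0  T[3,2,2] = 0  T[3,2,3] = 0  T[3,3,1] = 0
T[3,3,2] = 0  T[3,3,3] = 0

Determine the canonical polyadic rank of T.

1

Lower bound: T ≠ 0 (e.g. T[2,1,1] = 2), so rank(T) ≥ 1.
Upper bound: if T = a (x) b (x) c then every fibre of T is a multiple of the corresponding factor, so read the factors off the fibres through the nonzero entry T[2,1,1] = 2.
The mode-1 fibre T[:,1,1] = [0, 2, -2] gives a = [0, 1, -1] (primitive direction); the mode-2 fibre T[2,:,1] = [2, 0, 0] gives b = [1, 0, 0]; then c[k] = T[2,1,k] / (a[2]·b[1]) = [2, 0, 1] / 1 = [2, 0, 1].
Expanding [0, 1, -1] (x) [1, 0, 0] (x) [2, 0, 1] reproduces all 27 entries of T, so T = [0, 1, -1] (x) [1, 0, 0] (x) [2, 0, 1] and rank(T) ≤ 1.
These bounds meet, so rank(T) = 1.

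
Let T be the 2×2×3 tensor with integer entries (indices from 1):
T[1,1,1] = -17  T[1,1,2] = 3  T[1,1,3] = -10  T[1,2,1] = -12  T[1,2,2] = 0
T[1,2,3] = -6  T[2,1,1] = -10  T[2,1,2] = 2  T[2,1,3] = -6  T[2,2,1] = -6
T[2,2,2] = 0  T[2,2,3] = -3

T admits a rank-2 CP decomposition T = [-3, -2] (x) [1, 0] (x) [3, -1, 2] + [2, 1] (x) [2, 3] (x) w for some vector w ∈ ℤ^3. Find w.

Subtract the known terms from T to get the rank-1 residual R = [2, 1] (x) [2, 3] (x) w, so R[i,j,k] = a[i]·b[j]·w[k]. Pick indices with nonzero a[1]·b[1] = (2)·(2) = 4. Only the fibre through (1,1,·) is needed: R[1,1,:] = T[1,1,:] − Σₗ aₗ[1]bₗ[1]cₗ = [-17, 3, -10] − (-3)·(1)·[3, -1, 2] = [-8, 0, -4]. Then w[k] = R[1,1,k] / 4 for each k, giving w = [-8, 0, -4] / 4 = [-2, 0, -1].

w = [-2, 0, -1]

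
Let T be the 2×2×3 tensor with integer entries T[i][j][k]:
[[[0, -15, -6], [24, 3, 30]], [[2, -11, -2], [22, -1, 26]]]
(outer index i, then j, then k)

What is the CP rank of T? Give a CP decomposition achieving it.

Lower bound: the mode-2 unfolding of T (rows indexed by j, columns by (i,k) = (0,0), (0,1), (0,2), (1,0), (1,1), (1,2)) is [[0, -15, -6, 2, -11, -2], [24, 3, 30, 22, -1, 26]].
There the 2×2 minor on rows j ∈ {0, 1}, columns (i,k) ∈ {(0,0), (0,1)} is det [[0, -15], [24, 3]] = 360 ≠ 0, so this unfolding has rank ≥ 2; CP rank is at least every unfolding rank, so rank(T) ≥ 2. (Unfolding ranks only ever bound the CP rank from below — rank(T) can be strictly larger than all of them — so the matching upper bound has to come from an explicit 2-term decomposition.)
Upper bound — finding two terms. Write S_k = T[:,:,k] for the frontal slices: S₀ = [[0, 24], [2, 22]], S₁ = [[-15, 3], [-11, -1]], S₂ = [[-6, 30], [-2, 26]].
If T = a₁ ⊗ b₁ ⊗ c₁ + a₂ ⊗ b₂ ⊗ c₂ then each S_k = c₁[k]·a₁b₁ᵀ + c₂[k]·a₂b₂ᵀ. S₀ and S₁ are linearly independent, so a₁b₁ᵀ and a₂b₂ᵀ must span the same plane of matrices: they are the rank-1 matrices of the form x·S₀ + y·S₁.
det(x·S₀ + y·S₁) is −48·x² − 72·xy + 48·y² = (-24)·(x + 2·y)(2·x − y), vanishing at (x:y) = (2:-1) and (1:2).
M₁ = 2·S₀ − S₁ = [[15, 45], [15, 45]] = 15·[1, 1][1, 3]ᵀ and M₂ = S₀ + 2·S₁ = [[-30, 30], [-20, 20]] = (-10)·[3, 2][1, -1]ᵀ, so take a₁ = [1, 1], b₁ = [1, 3], a₂ = [3, 2], b₂ = [1, -1].
Each slice is an integer combination of E₁ = a₁b₁ᵀ and E₂ = a₂b₂ᵀ: S₀ = 6·E₁ − 2·E₂, S₁ = −3·E₁ − 4·E₂, S₂ = 6·E₁ − 4·E₂; reading off coefficients, c₁ = [6, -3, 6] and c₂ = [-2, -4, -4].
Hence T = [1, 1] ⊗ [1, 3] ⊗ [6, -3, 6] + [3, 2] ⊗ [1, -1] ⊗ [-2, -4, -4], so rank(T) ≤ 2.
These bounds meet, so rank(T) = 2.

rank(T) = 2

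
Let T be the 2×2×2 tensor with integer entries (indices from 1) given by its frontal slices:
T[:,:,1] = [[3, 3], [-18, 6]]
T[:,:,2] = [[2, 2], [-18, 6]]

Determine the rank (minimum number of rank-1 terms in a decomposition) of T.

2

Lower bound: the mode-3 unfolding of T (rows indexed by k, columns by (i,j) = (1,1), (1,2), (2,1), (2,2)) is [[3, 3, -18, 6], [2, 2, -18, 6]].
There the 2×2 minor on rows k ∈ {1, 2}, columns (i,j) ∈ {(1,1), (2,1)} is det [[3, -18], [2, -18]] = -18 ≠ 0, so this unfolding has rank ≥ 2; CP rank is at least every unfolding rank, so rank(T) ≥ 2. (Unfolding ranks only ever bound the CP rank from below — rank(T) can be strictly larger than all of them — so the matching upper bound has to come from an explicit 2-term decomposition.)
Upper bound — finding two terms. Write S_k = T[:,:,k] for the frontal slices: S₁ = [[3, 3], [-18, 6]], S₂ = [[2, 2], [-18, 6]].
If T = a₁ ⊗ b₁ ⊗ c₁ + a₂ ⊗ b₂ ⊗ c₂ then each S_k = c₁[k]·a₁b₁ᵀ + c₂[k]·a₂b₂ᵀ. S₁ and S₂ are linearly independent, so a₁b₁ᵀ and a₂b₂ᵀ must span the same plane of matrices: they are the rank-1 matrices of the form x·S₁ + y·S₂.
det(x·S₁ + y·S₂) is 72·x² + 120·xy + 48·y² = 24·(3·x + 2·y)(x + y), vanishing at (x:y) = (2:-3) and (1:-1).
M₁ = 2·S₁ − 3·S₂ = [[0, 0], [18, -6]] = 6·(0, 1)(3, -1)ᵀ and M₂ = S₁ − S₂ = [[1, 1], [0, 0]] = (1, 0)(1, 1)ᵀ, so take a₁ = (0, 1), b₁ = (3, -1), a₂ = (1, 0), b₂ = (1, 1).
Each slice is an integer combination of E₁ = a₁b₁ᵀ and E₂ = a₂b₂ᵀ: S₁ = −6·E₁ + 3·E₂, S₂ = −6·E₁ + 2·E₂; reading off coefficients, c₁ = (-6, -6) and c₂ = (3, 2).
Hence T = (0, 1) ⊗ (3, -1) ⊗ (-6, -6) + (1, 0) ⊗ (1, 1) ⊗ (3, 2), so rank(T) ≤ 2.
These bounds meet, so rank(T) = 2.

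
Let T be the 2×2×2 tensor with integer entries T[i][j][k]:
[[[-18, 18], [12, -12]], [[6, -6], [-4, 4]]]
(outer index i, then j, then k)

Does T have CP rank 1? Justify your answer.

If T = a ∘ b ∘ c then every fibre of T is a multiple of the corresponding factor, so read the factors off the fibres through the nonzero entry T[0,0,0] = -18.
The mode-1 fibre T[:,0,0] = [-18, 6] gives a = (3, -1) (primitive direction); the mode-2 fibre T[0,:,0] = [-18, 12] gives b = (3, -2); then c[k] = T[0,0,k] / (a[0]·b[0]) = [-18, 18] / 9 = (-2, 2).
Expanding (3, -1) ∘ (3, -2) ∘ (-2, 2) reproduces all 8 entries of T, so T = (3, -1) ∘ (3, -2) ∘ (-2, 2) and rank(T) ≤ 1.
Equivalently every frontal slice T[:,:,k] is c[k] times the rank-1 matrix (3, -1) ∘ (3, -2). So T has rank 1 (it is nonzero).

Yes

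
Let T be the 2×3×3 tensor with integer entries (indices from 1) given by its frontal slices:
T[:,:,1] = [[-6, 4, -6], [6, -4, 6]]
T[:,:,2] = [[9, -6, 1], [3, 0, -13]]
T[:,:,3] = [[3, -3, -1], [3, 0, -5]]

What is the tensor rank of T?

Lower bound: the mode-3 unfolding of T (rows indexed by k, columns by (i,j) = (1,1), (1,2), (1,3), (2,1), (2,2), (2,3)) is [[-6, 4, -6, 6, -4, 6], [9, -6, 1, 3, 0, -13], [3, -3, -1, 3, 0, -5]].
There the 3×3 minor on rows k ∈ {1, 2, 3}, columns (i,j) ∈ {(1,1), (1,2), (1,3)} is det [[-6, 4, -6], [9, -6, 1], [3, -3, -1]] = 48 ≠ 0, so this unfolding has rank ≥ 3; CP rank is at least every unfolding rank, so rank(T) ≥ 3. (Unfolding ranks only ever bound the CP rank from below — rank(T) can be strictly larger than all of them — so the matching upper bound has to come from an explicit 3-term decomposition.)
Upper bound: T is a sum of 3 rank-1 terms, T = (1, -1) ⊗ (1, -1, 1) ⊗ (-4, 4, 2) + (1, -1) ⊗ (1, 0, 1) ⊗ (-2, 1, -1) + (1, 2) ⊗ (2, -1, -2) ⊗ (0, 2, 1) (one valid choice — decompositions are not unique — normalised so each a, b is primitive with positive first nonzero entry; check it by expanding all entries), so rank(T) ≤ 3.
These bounds meet, so rank(T) = 3.

3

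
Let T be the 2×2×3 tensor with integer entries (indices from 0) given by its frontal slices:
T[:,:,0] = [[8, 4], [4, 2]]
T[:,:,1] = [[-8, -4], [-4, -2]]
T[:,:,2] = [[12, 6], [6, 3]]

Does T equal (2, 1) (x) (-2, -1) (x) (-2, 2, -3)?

Yes

Reconstruct entrywise from the claimed factors. For example, T[0,0,1] = -8 and Σₗ aₗ[0]bₗ[0]cₗ[1] = (2)·(-2)·(2) = -8; checking all 12 entries, every one matches. The claim holds.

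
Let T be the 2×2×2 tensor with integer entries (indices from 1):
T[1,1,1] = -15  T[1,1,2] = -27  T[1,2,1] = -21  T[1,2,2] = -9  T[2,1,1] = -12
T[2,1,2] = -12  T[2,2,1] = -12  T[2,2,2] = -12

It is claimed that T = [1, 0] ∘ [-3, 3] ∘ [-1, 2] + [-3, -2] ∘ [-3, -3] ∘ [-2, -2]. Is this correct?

No

Reconstruct entry (1,1,2) from the claimed factors: Σₗ aₗ[1]bₗ[1]cₗ[2] = (1)·(-3)·(2) + (-3)·(-3)·(-2) = -24, but T[1,1,2] = -27. The claim is false.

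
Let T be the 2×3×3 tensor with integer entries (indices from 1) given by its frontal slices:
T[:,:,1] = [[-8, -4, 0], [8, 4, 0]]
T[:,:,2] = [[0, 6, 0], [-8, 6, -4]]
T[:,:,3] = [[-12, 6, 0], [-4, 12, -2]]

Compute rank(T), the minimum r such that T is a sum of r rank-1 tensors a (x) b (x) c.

Lower bound: in the mode-3 unfolding of T (rows indexed by k, columns by (i,j)) the 3×3 minor on rows k ∈ {1, 2, 3}, columns (i,j) ∈ {(1,1), (1,2), (2,2)} is det [[-8, -4, 4], [0, 6, 6], [-12, 6, 12]] = 288 ≠ 0, so that unfolding has rank ≥ 3 and hence rank(T) ≥ 3 (CP rank is at least every unfolding rank, though it can be larger).
Upper bound: T is a sum of 3 rank-1 terms, T = (0, 1) (x) (0, 1, -1) (x) (0, 4, 2) + (1, -1) (x) (2, 1, 0) (x) (-4, 2, -2) + (1, 1) (x) (1, -1, 0) (x) (0, -4, -8) (one valid choice — decompositions are not unique — normalised so each a, b is primitive with positive first nonzero entry; check it by expanding all entries), so rank(T) ≤ 3.
These bounds meet, so rank(T) = 3.

3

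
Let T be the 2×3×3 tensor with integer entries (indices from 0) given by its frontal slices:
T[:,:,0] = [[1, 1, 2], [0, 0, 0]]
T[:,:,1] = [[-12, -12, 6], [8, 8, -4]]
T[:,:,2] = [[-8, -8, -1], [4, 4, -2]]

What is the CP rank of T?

Lower bound: the mode-3 unfolding of T (rows indexed by k, columns by (i,j) = (0,0), (0,1), (0,2), (1,0), (1,1), (1,2)) is [[1, 1, 2, 0, 0, 0], [-12, -12, 6, 8, 8, -4], [-8, -8, -1, 4, 4, -2]].
There the 2×2 minor on rows k ∈ {0, 1}, columns (i,j) ∈ {(0,0), (0,2)} is det [[1, 2], [-12, 6]] = 30 ≠ 0, so this unfolding has rank ≥ 2; CP rank is at least every unfolding rank, so rank(T) ≥ 2. (Unfolding ranks only ever bound the CP rank from below — rank(T) can be strictly larger than all of them — so the matching upper bound has to come from an explicit 2-term decomposition.)
Upper bound — finding two terms. Write S_k = T[:,:,k] for the frontal slices: S₀ = [[1, 1, 2], [0, 0, 0]], S₁ = [[-12, -12, 6], [8, 8, -4]], S₂ = [[-8, -8, -1], [4, 4, -2]].
If T = a₁ ⊗ b₁ ⊗ c₁ + a₂ ⊗ b₂ ⊗ c₂ then each S_k = c₁[k]·a₁b₁ᵀ + c₂[k]·a₂b₂ᵀ. S₀ and S₁ are linearly independent, so a₁b₁ᵀ and a₂b₂ᵀ must span the same plane of matrices: they are the rank-1 matrices of the form x·S₀ + y·S₁.
The 2×2 minor of x·S₀ + y·S₁ on rows {0,1}, columns {0,2} is −20·xy = (-20)·(y)(x), vanishing at (x:y) = (1:0) and (0:1).
M₁ = S₀ = [[1, 1, 2], [0, 0, 0]] = [1, 0][1, 1, 2]ᵀ and M₂ = S₁ = [[-12, -12, 6], [8, 8, -4]] = (-2)·[3, -2][2, 2, -1]ᵀ, so take a₁ = [1, 0], b₁ = [1, 1, 2], a₂ = [3, -2], b₂ = [2, 2, -1].
Each slice is an integer combination of E₁ = a₁b₁ᵀ and E₂ = a₂b₂ᵀ: S₀ = E₁, S₁ = −2·E₂, S₂ = −2·E₁ − E₂; reading off coefficients, c₁ = [1, 0, -2] and c₂ = [0, -2, -1].
Hence T = [1, 0] ⊗ [1, 1, 2] ⊗ [1, 0, -2] + [3, -2] ⊗ [2, 2, -1] ⊗ [0, -2, -1], so rank(T) ≤ 2.
These bounds meet, so rank(T) = 2.

2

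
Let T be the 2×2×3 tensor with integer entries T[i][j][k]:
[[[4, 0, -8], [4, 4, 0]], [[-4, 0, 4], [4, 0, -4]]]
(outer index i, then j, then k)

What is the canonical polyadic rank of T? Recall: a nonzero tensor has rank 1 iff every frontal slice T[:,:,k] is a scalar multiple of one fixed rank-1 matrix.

3

Lower bound: the mode-3 unfolding of T (rows indexed by k, columns by (i,j) = (0,0), (0,1), (1,0), (1,1)) is [[4, 4, -4, 4], [0, 4, 0, 0], [-8, 0, 4, -4]].
There the 3×3 minor on rows k ∈ {0, 1, 2}, columns (i,j) ∈ {(0,0), (0,1), (1,0)} is det [[4, 4, -4], [0, 4, 0], [-8, 0, 4]] = -64 ≠ 0, so this unfolding has rank ≥ 3; CP rank is at least every unfolding rank, so rank(T) ≥ 3. (This is only a lower bound: in general the CP rank may exceed every unfolding rank, so we still need to exhibit 3 rank-1 terms summing to T.)
Upper bound: T is a sum of 3 rank-1 terms, T = (0, 1) ⊗ (1, -1) ⊗ (0, 4, 4) + (1, 0) ⊗ (1, 0) ⊗ (8, 4, -8) + (1, 1) ⊗ (1, -1) ⊗ (-4, -4, 0) (one valid choice — decompositions are not unique — normalised so each a, b is primitive with positive first nonzero entry; check it by expanding all entries), so rank(T) ≤ 3.
These bounds meet, so rank(T) = 3.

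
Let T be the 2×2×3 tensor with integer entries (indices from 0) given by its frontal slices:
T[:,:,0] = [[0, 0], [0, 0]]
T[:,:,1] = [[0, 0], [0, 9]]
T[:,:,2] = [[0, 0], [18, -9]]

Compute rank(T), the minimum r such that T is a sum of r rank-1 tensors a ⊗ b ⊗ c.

2

Lower bound: in the mode-2 unfolding of T (rows indexed by j, columns by (i,k)) the 2×2 minor on rows j ∈ {0, 1}, columns (i,k) ∈ {(1,1), (1,2)} is det [[0, 18], [9, -9]] = -162 ≠ 0, so that unfolding has rank ≥ 2 and hence rank(T) ≥ 2 (CP rank is at least every unfolding rank, though it can be larger).
Upper bound: T[i,:,:] = a[i]·M for every slice, with a = [0, 1] and M = [[0, 0, 18], [0, 9, -9]] (rows j, columns k).
Splitting M by its rows (j = 0, 1), M = [1, 0][0, 0, 18]ᵀ + [0, 1][0, 9, -9]ᵀ.
Hence T = [0, 1] ⊗ [1, 0] ⊗ [0, 0, 18] + [0, 1] ⊗ [0, 1] ⊗ [0, 9, -9], so rank(T) ≤ 2.
These bounds meet, so rank(T) = 2.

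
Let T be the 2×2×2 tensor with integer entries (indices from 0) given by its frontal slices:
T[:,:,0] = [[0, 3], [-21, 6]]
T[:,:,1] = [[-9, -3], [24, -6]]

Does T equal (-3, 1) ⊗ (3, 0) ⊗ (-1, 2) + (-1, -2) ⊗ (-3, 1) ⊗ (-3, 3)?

Reconstruct entrywise from the claimed factors. For example, T[1,1,1] = -6 and Σₗ aₗ[1]bₗ[1]cₗ[1] = (1)·(0)·(2) + (-2)·(1)·(3) = -6; checking all 8 entries, every one matches. The claim holds.

Yes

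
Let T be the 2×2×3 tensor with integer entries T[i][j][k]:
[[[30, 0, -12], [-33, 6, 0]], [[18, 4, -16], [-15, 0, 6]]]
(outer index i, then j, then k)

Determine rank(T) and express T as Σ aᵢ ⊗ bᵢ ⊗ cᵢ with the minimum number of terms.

Lower bound: in the mode-2 unfolding of T (rows indexed by j, columns by (i,k)) the 2×2 minor on rows j ∈ {0, 1}, columns (i,k) ∈ {(0,0), (0,1)} is det [[30, 0], [-33, 6]] = 180 ≠ 0, so that unfolding has rank ≥ 2 and hence rank(T) ≥ 2 (CP rank is at least every unfolding rank, though it can be larger).
Upper bound: with S_k = T[:,:,k], the two rank-1 terms a₁b₁ᵀ, a₂b₂ᵀ are the rank-1 members of the pencil x·S₀ + y·S₁.
det(x·S₀ + y·S₁) is 144·x² + 24·xy − 24·y² = 24·(3·x − y)(2·x + y), vanishing at (x:y) = (1:3) and (1:-2).
M₁ = S₀ + 3·S₁ = [[30, -15], [30, -15]] = 15·[1, 1][2, -1]ᵀ and M₂ = S₀ − 2·S₁ = [[30, -45], [10, -15]] = 5·[3, 1][2, -3]ᵀ, so take a₁ = [1, 1], b₁ = [2, -1], a₂ = [3, 1], b₂ = [2, -3].
Each slice is an integer combination of E₁ = a₁b₁ᵀ and E₂ = a₂b₂ᵀ: S₀ = 6·E₁ + 3·E₂, S₁ = 3·E₁ − E₂, S₂ = −9·E₁ + E₂; reading off coefficients, c₁ = [6, 3, -9] and c₂ = [3, -1, 1].
Hence T = [1, 1] ⊗ [2, -1] ⊗ [6, 3, -9] + [3, 1] ⊗ [2, -3] ⊗ [3, -1, 1], so rank(T) ≤ 2.
These bounds meet, so rank(T) = 2.

rank(T) = 2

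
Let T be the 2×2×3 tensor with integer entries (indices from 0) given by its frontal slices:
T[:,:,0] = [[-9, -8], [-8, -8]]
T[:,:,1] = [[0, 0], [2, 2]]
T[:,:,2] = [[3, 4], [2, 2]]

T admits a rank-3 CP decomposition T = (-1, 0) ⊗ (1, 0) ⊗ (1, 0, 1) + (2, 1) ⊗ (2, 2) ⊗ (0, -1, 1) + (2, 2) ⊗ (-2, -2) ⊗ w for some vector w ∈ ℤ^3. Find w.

w = (2, -1, 0)

Subtract the known terms from T to get the rank-1 residual R = (2, 2) ⊗ (-2, -2) ⊗ w, so R[i,j,k] = a[i]·b[j]·w[k]. Pick indices with nonzero a[0]·b[0] = (2)·(-2) = -4. Only the fibre through (0,0,·) is needed: R[0,0,:] = T[0,0,:] − Σₗ aₗ[0]bₗ[0]cₗ = [-9, 0, 3] − (-1)·(1)·(1, 0, 1) − (2)·(2)·(0, -1, 1) = [-8, 4, 0]. Then w[k] = R[0,0,k] / -4 for each k, giving w = [-8, 4, 0] / -4 = (2, -1, 0).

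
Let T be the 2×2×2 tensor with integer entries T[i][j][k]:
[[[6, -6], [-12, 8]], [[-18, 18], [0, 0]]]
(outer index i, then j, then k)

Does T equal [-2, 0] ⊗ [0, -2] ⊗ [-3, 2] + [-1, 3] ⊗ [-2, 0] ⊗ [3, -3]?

Reconstruct entrywise from the claimed factors. For example, T[0,1,1] = 8 and Σₗ aₗ[0]bₗ[1]cₗ[1] = (-2)·(-2)·(2) + (-1)·(0)·(-3) = 8; checking all 8 entries, every one matches. The claim holds.

Yes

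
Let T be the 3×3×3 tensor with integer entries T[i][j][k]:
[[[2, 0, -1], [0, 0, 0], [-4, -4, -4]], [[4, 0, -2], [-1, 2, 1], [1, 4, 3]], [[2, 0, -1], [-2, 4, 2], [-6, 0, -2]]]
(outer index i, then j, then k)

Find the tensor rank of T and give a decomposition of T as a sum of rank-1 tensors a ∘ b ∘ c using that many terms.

Lower bound: the mode-3 unfolding of T (rows indexed by k, columns by (i,j) = (0,0), (0,1), (0,2), (1,0), (1,1), (1,2), (2,0), (2,1), (2,2)) is [[2, 0, -4, 4, -1, 1, 2, -2, -6], [0, 0, -4, 0, 2, 4, 0, 4, 0], [-1, 0, -4, -2, 1, 3, -1, 2, -2]].
There the 3×3 minor on rows k ∈ {0, 1, 2}, columns (i,j) ∈ {(0,0), (0,2), (1,1)} is det [[2, -4, -1], [0, -4, 2], [-1, -4, 1]] = 20 ≠ 0, so this unfolding has rank ≥ 3; CP rank is at least every unfolding rank, so rank(T) ≥ 3. (This is only a lower bound: in general the CP rank may exceed every unfolding rank, so we still need to exhibit 3 rank-1 terms summing to T.)
Upper bound: T is a sum of 3 rank-1 terms, T = [0, 1, 2] ∘ [0, 1, 1] ∘ [-1, 2, 1] + [1, 2, 1] ∘ [1, 0, 0] ∘ [2, 0, -1] + [2, -1, 2] ∘ [0, 0, 1] ∘ [-2, -2, -2] (written with every a and b primitive with positive leading entry and the scale carried by c; CP decompositions are not unique, and this one is verified by expanding entrywise), so rank(T) ≤ 3.
These bounds meet, so rank(T) = 3.
Check entry T[2,1,1] = 4: (2)·(1)·(2) + (1)·(0)·(0) + (2)·(0)·(-2) = 4.

rank(T) = 3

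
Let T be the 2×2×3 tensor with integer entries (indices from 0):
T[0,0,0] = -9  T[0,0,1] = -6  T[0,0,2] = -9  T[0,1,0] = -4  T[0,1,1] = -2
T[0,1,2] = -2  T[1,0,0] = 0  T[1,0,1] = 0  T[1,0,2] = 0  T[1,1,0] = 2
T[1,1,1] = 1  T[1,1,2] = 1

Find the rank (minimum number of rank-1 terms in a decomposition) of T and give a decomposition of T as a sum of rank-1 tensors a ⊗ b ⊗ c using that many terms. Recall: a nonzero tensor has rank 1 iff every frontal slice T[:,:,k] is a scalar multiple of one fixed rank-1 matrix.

rank(T) = 2

Lower bound: the mode-3 unfolding of T (rows indexed by k, columns by (i,j) = (0,0), (0,1), (1,0), (1,1)) is [[-9, -4, 0, 2], [-6, -2, 0, 1], [-9, -2, 0, 1]].
There the 2×2 minor on rows k ∈ {0, 1}, columns (i,j) ∈ {(0,0), (0,1)} is det [[-9, -4], [-6, -2]] = -6 ≠ 0, so this unfolding has rank ≥ 2; CP rank is at least every unfolding rank, so rank(T) ≥ 2. (This is only a lower bound: in general the CP rank may exceed every unfolding rank, so we still need to exhibit 2 rank-1 terms summing to T.)
Upper bound — finding two terms. Write S_k = T[:,:,k] for the frontal slices: S₀ = [[-9, -4], [0, 2]], S₁ = [[-6, -2], [0, 1]], S₂ = [[-9, -2], [0, 1]].
If T = a₁ ⊗ b₁ ⊗ c₁ + a₂ ⊗ b₂ ⊗ c₂ then each S_k = c₁[k]·a₁b₁ᵀ + c₂[k]·a₂b₂ᵀ. S₀ and S₁ are linearly independent, so a₁b₁ᵀ and a₂b₂ᵀ must span the same plane of matrices: they are the rank-1 matrices of the form x·S₀ + y·S₁.
det(x·S₀ + y·S₁) is −18·x² − 21·xy − 6·y² = (-3)·(3·x + 2·y)(2·x + y), vanishing at (x:y) = (2:-3) and (1:-2).
M₁ = 2·S₀ − 3·S₁ = [[0, -2], [0, 1]] = −(2, -1)(0, 1)ᵀ and M₂ = S₀ − 2·S₁ = [[3, 0], [0, 0]] = 3·(1, 0)(1, 0)ᵀ, so take a₁ = (2, -1), b₁ = (0, 1), a₂ = (1, 0), b₂ = (1, 0).
Each slice is an integer combination of E₁ = a₁b₁ᵀ and E₂ = a₂b₂ᵀ: S₀ = −2·E₁ − 9·E₂, S₁ = −E₁ − 6·E₂, S₂ = −E₁ − 9·E₂; reading off coefficients, c₁ = (-2, -1, -1) and c₂ = (-9, -6, -9).
Hence T = (2, -1) ⊗ (0, 1) ⊗ (-2, -1, -1) + (1, 0) ⊗ (1, 0) ⊗ (-9, -6, -9), so rank(T) ≤ 2.
These bounds meet, so rank(T) = 2.
Check entry T[1,0,1] = 0: (-1)·(0)·(-1) + (0)·(1)·(-6) = 0.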